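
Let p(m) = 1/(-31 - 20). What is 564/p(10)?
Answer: -28764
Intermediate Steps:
p(m) = -1/51 (p(m) = 1/(-51) = -1/51)
564/p(10) = 564/(-1/51) = 564*(-51) = -28764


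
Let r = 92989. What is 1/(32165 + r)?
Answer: 1/125154 ≈ 7.9902e-6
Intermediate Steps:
1/(32165 + r) = 1/(32165 + 92989) = 1/125154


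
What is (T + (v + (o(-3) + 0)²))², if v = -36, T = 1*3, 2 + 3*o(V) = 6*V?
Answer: 10609/81 ≈ 130.98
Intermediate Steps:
o(V) = -⅔ + 2*V (o(V) = -⅔ + (6*V)/3 = -⅔ + 2*V)
T = 3
(T + (v + (o(-3) + 0)²))² = (3 + (-36 + ((-⅔ + 2*(-3)) + 0)²))² = (3 + (-36 + ((-⅔ - 6) + 0)²))² = (3 + (-36 + (-20/3 + 0)²))² = (3 + (-36 + (-20/3)²))² = (3 + (-36 + 400/9))² = (3 + 76/9)² = (103/9)² = 10609/81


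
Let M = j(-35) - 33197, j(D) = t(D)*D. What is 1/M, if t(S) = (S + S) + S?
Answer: -1/29522 ≈ -3.3873e-5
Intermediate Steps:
t(S) = 3*S (t(S) = 2*S + S = 3*S)
j(D) = 3*D² (j(D) = (3*D)*D = 3*D²)
M = -29522 (M = 3*(-35)² - 33197 = 3*1225 - 33197 = 3675 - 33197 = -29522)
1/M = 1/(-29522) = -1/29522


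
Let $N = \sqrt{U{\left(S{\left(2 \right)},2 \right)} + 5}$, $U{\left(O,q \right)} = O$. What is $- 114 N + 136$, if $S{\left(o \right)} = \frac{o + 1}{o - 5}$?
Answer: $-92$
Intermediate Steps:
$S{\left(o \right)} = \frac{1 + o}{-5 + o}$
$N = 2$ ($N = \sqrt{\frac{1 + 2}{-5 + 2} + 5} = \sqrt{\frac{1}{-3} \cdot 3 + 5} = \sqrt{\left(- \frac{1}{3}\right) 3 + 5} = \sqrt{-1 + 5} = \sqrt{4} = 2$)
$- 114 N + 136 = \left(-114\right) 2 + 136 = -228 + 136 = -92$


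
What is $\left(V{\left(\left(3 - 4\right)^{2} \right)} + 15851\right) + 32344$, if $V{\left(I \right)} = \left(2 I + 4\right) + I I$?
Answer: $48202$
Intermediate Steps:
$V{\left(I \right)} = 4 + I^{2} + 2 I$ ($V{\left(I \right)} = \left(4 + 2 I\right) + I^{2} = 4 + I^{2} + 2 I$)
$\left(V{\left(\left(3 - 4\right)^{2} \right)} + 15851\right) + 32344 = \left(\left(4 + \left(\left(3 - 4\right)^{2}\right)^{2} + 2 \left(3 - 4\right)^{2}\right) + 15851\right) + 32344 = \left(\left(4 + \left(\left(-1\right)^{2}\right)^{2} + 2 \left(-1\right)^{2}\right) + 15851\right) + 32344 = \left(\left(4 + 1^{2} + 2 \cdot 1\right) + 15851\right) + 32344 = \left(\left(4 + 1 + 2\right) + 15851\right) + 32344 = \left(7 + 15851\right) + 32344 = 15858 + 32344 = 48202$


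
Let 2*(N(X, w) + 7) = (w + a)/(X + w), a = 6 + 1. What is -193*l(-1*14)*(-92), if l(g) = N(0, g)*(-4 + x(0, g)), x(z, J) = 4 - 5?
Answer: 599265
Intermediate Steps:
a = 7
N(X, w) = -7 + (7 + w)/(2*(X + w)) (N(X, w) = -7 + ((w + 7)/(X + w))/2 = -7 + ((7 + w)/(X + w))/2 = -7 + (7 + w)/(2*(X + w)))
x(z, J) = -1
l(g) = -5*(7 - 13*g)/(2*g) (l(g) = ((7 - 14*0 - 13*g)/(2*(0 + g)))*(-4 - 1) = ((7 + 0 - 13*g)/(2*g))*(-5) = ((7 - 13*g)/(2*g))*(-5) = -5*(7 - 13*g)/(2*g))
-193*l(-1*14)*(-92) = -965*(-7 + 13*(-1*14))/(2*((-1*14)))*(-92) = -965*(-7 + 13*(-14))/(2*(-14))*(-92) = -965*(-1)*(-7 - 182)/(2*14)*(-92) = -965*(-1)*(-189)/(2*14)*(-92) = -193*135/4*(-92) = -26055/4*(-92) = 599265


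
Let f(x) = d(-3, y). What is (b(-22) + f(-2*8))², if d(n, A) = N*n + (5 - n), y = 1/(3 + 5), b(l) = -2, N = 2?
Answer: 0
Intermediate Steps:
y = ⅛ (y = 1/8 = ⅛ ≈ 0.12500)
d(n, A) = 5 + n (d(n, A) = 2*n + (5 - n) = 5 + n)
f(x) = 2 (f(x) = 5 - 3 = 2)
(b(-22) + f(-2*8))² = (-2 + 2)² = 0² = 0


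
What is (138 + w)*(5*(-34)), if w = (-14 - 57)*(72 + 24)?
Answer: 1135260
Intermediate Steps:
w = -6816 (w = -71*96 = -6816)
(138 + w)*(5*(-34)) = (138 - 6816)*(5*(-34)) = -6678*(-170) = 1135260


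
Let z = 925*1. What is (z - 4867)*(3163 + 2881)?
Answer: -23825448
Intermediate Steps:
z = 925
(z - 4867)*(3163 + 2881) = (925 - 4867)*(3163 + 2881) = -3942*6044 = -23825448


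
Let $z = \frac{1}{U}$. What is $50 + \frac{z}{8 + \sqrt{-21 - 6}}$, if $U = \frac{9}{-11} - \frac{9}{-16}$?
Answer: $\frac{203342}{4095} + \frac{176 i \sqrt{3}}{1365} \approx 49.656 + 0.22333 i$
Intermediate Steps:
$U = - \frac{45}{176}$ ($U = 9 \left(- \frac{1}{11}\right) - - \frac{9}{16} = - \frac{9}{11} + \frac{9}{16} = - \frac{45}{176} \approx -0.25568$)
$z = - \frac{176}{45}$ ($z = \frac{1}{- \frac{45}{176}} = - \frac{176}{45} \approx -3.9111$)
$50 + \frac{z}{8 + \sqrt{-21 - 6}} = 50 - \frac{176}{45 \left(8 + \sqrt{-21 - 6}\right)} = 50 - \frac{176}{45 \left(8 + \sqrt{-27}\right)} = 50 - \frac{176}{45 \left(8 + 3 i \sqrt{3}\right)}$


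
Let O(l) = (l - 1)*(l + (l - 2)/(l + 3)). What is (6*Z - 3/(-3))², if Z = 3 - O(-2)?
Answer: 7921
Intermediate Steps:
O(l) = (-1 + l)*(l + (-2 + l)/(3 + l))
Z = -15 (Z = 3 - (2 + (-2)³ - 6*(-2) + 3*(-2)²)/(3 - 2) = 3 - (2 - 8 + 12 + 3*4)/1 = 3 - (2 - 8 + 12 + 12) = 3 - 18 = -15)
(6*Z - 3/(-3))² = (6*(-15) - 3/(-3))² = (-90 - 3*(-⅓))² = (-90 + 1)² = (-89)² = 7921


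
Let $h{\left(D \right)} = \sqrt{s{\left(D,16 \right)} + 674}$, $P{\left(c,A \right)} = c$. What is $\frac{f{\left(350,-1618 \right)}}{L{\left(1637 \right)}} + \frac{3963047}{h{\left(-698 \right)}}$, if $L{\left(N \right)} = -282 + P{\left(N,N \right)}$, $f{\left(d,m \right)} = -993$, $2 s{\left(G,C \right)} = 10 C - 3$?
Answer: $- \frac{993}{1355} + \frac{3963047 \sqrt{3010}}{1505} \approx 1.4447 \cdot 10^{5}$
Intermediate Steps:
$s{\left(G,C \right)} = - \frac{3}{2} + 5 C$ ($s{\left(G,C \right)} = \frac{10 C - 3}{2} = \frac{-3 + 10 C}{2} = - \frac{3}{2} + 5 C$)
$h{\left(D \right)} = \frac{\sqrt{3010}}{2}$ ($h{\left(D \right)} = \sqrt{\left(- \frac{3}{2} + 5 \cdot 16\right) + 674} = \sqrt{\left(- \frac{3}{2} + 80\right) + 674} = \sqrt{\frac{157}{2} + 674} = \sqrt{\frac{1505}{2}} = \frac{\sqrt{3010}}{2}$)
$L{\left(N \right)} = -282 + N$
$\frac{f{\left(350,-1618 \right)}}{L{\left(1637 \right)}} + \frac{3963047}{h{\left(-698 \right)}} = - \frac{993}{-282 + 1637} + \frac{3963047}{\frac{1}{2} \sqrt{3010}} = - \frac{993}{1355} + 3963047 \frac{\sqrt{3010}}{1505} = \left(-993\right) \frac{1}{1355} + \frac{3963047 \sqrt{3010}}{1505} = - \frac{993}{1355} + \frac{3963047 \sqrt{3010}}{1505}$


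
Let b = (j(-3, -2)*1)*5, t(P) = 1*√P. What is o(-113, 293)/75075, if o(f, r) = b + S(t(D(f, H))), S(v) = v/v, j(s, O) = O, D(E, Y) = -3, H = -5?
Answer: -3/25025 ≈ -0.00011988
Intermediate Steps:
t(P) = √P
S(v) = 1
b = -10 (b = -2*1*5 = -2*5 = -10)
o(f, r) = -9 (o(f, r) = -10 + 1 = -9)
o(-113, 293)/75075 = -9/75075 = -9*1/75075 = -3/25025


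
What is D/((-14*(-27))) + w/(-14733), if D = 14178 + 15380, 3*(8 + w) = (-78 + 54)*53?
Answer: 24202295/309393 ≈ 78.225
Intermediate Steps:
w = -432 (w = -8 + ((-78 + 54)*53)/3 = -8 + (-24*53)/3 = -8 + (⅓)*(-1272) = -8 - 424 = -432)
D = 29558
D/((-14*(-27))) + w/(-14733) = 29558/((-14*(-27))) - 432/(-14733) = 29558/378 - 432*(-1/14733) = 29558*(1/378) + 48/1637 = 14779/189 + 48/1637 = 24202295/309393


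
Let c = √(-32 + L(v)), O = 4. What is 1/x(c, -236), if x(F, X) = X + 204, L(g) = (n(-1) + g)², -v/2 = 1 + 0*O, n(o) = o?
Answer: -1/32 ≈ -0.031250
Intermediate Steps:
v = -2 (v = -2*(1 + 0*4) = -2*(1 + 0) = -2*1 = -2)
L(g) = (-1 + g)²
c = I*√23 (c = √(-32 + (-1 - 2)²) = √(-32 + (-3)²) = √(-32 + 9) = √(-23) = I*√23 ≈ 4.7958*I)
x(F, X) = 204 + X
1/x(c, -236) = 1/(204 - 236) = 1/(-32) = -1/32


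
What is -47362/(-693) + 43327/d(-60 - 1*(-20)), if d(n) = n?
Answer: -4018733/3960 ≈ -1014.8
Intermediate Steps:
-47362/(-693) + 43327/d(-60 - 1*(-20)) = -47362/(-693) + 43327/(-60 - 1*(-20)) = -47362*(-1/693) + 43327/(-60 + 20) = 6766/99 + 43327/(-40) = 6766/99 + 43327*(-1/40) = 6766/99 - 43327/40 = -4018733/3960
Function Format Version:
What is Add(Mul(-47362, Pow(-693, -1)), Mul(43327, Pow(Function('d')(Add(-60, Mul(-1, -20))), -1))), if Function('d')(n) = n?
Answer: Rational(-4018733, 3960) ≈ -1014.8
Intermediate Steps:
Add(Mul(-47362, Pow(-693, -1)), Mul(43327, Pow(Function('d')(Add(-60, Mul(-1, -20))), -1))) = Add(Mul(-47362, Pow(-693, -1)), Mul(43327, Pow(Add(-60, Mul(-1, -20)), -1))) = Add(Mul(-47362, Rational(-1, 693)), Mul(43327, Pow(Add(-60, 20), -1))) = Add(Rational(6766, 99), Mul(43327, Pow(-40, -1))) = Add(Rational(6766, 99), Mul(43327, Rational(-1, 40))) = Add(Rational(6766, 99), Rational(-43327, 40)) = Rational(-4018733, 3960)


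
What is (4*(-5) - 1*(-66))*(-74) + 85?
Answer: -3319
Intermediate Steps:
(4*(-5) - 1*(-66))*(-74) + 85 = (-20 + 66)*(-74) + 85 = 46*(-74) + 85 = -3404 + 85 = -3319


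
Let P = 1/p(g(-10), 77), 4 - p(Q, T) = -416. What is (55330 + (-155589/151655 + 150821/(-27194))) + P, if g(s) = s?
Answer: 5587584363095/100998516 ≈ 55323.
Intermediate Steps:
p(Q, T) = 420 (p(Q, T) = 4 - 1*(-416) = 4 + 416 = 420)
P = 1/420 ≈ 0.0023810
(55330 + (-155589/151655 + 150821/(-27194))) + P = (55330 + (-155589/151655 + 150821/(-27194))) + 1/420 = (55330 + (-155589*1/151655 + 150821*(-1/27194))) + 1/420 = (55330 + (-22227/21665 - 150821/27194)) + 1/420 = (55330 - 3871978003/589158010) + 1/420 = 32594240715297/589158010 + 1/420 = 5587584363095/100998516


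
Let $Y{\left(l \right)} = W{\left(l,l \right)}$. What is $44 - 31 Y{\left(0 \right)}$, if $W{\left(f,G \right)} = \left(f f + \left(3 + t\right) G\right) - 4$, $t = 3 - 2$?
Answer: $168$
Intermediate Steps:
$t = 1$ ($t = 3 - 2 = 1$)
$W{\left(f,G \right)} = -4 + f^{2} + 4 G$ ($W{\left(f,G \right)} = \left(f f + \left(3 + 1\right) G\right) - 4 = \left(f^{2} + 4 G\right) - 4 = -4 + f^{2} + 4 G$)
$Y{\left(l \right)} = -4 + l^{2} + 4 l$
$44 - 31 Y{\left(0 \right)} = 44 - 31 \left(-4 + 0^{2} + 4 \cdot 0\right) = 44 - 31 \left(-4 + 0 + 0\right) = 44 - -124 = 44 + 124 = 168$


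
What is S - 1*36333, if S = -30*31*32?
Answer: -66093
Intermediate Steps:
S = -29760 (S = -930*32 = -29760)
S - 1*36333 = -29760 - 1*36333 = -29760 - 36333 = -66093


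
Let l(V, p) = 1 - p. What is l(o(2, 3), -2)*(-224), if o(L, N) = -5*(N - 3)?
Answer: -672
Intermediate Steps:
o(L, N) = 15 - 5*N (o(L, N) = -5*(-3 + N) = 15 - 5*N)
l(o(2, 3), -2)*(-224) = (1 - 1*(-2))*(-224) = (1 + 2)*(-224) = 3*(-224) = -672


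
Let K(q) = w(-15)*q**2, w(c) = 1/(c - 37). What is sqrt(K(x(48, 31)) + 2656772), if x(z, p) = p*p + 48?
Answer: sqrt(1782742819)/26 ≈ 1623.9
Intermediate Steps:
w(c) = 1/(-37 + c)
x(z, p) = 48 + p**2 (x(z, p) = p**2 + 48 = 48 + p**2)
K(q) = -q**2/52 (K(q) = q**2/(-37 - 15) = q**2/(-52) = -q**2/52)
sqrt(K(x(48, 31)) + 2656772) = sqrt(-(48 + 31**2)**2/52 + 2656772) = sqrt(-(48 + 961)**2/52 + 2656772) = sqrt(-1/52*1009**2 + 2656772) = sqrt(-1/52*1018081 + 2656772) = sqrt(-1018081/52 + 2656772) = sqrt(137134063/52) = sqrt(1782742819)/26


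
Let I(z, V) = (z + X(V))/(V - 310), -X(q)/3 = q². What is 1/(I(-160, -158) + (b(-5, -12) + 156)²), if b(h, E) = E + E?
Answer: 117/2057371 ≈ 5.6869e-5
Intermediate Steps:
b(h, E) = 2*E
X(q) = -3*q²
I(z, V) = (z - 3*V²)/(-310 + V) (I(z, V) = (z - 3*V²)/(V - 310) = (z - 3*V²)/(-310 + V))
1/(I(-160, -158) + (b(-5, -12) + 156)²) = 1/((-160 - 3*(-158)²)/(-310 - 158) + (2*(-12) + 156)²) = 1/((-160 - 3*24964)/(-468) + (-24 + 156)²) = 1/(-(-160 - 74892)/468 + 132²) = 1/(-1/468*(-75052) + 17424) = 1/(18763/117 + 17424) = 1/(2057371/117) = 117/2057371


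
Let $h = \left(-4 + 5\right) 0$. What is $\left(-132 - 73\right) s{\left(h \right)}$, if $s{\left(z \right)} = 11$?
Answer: $-2255$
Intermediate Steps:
$h = 0$ ($h = 1 \cdot 0 = 0$)
$\left(-132 - 73\right) s{\left(h \right)} = \left(-132 - 73\right) 11 = \left(-205\right) 11 = -2255$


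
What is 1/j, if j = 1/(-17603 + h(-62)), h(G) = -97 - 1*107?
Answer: -17807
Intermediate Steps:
h(G) = -204 (h(G) = -97 - 107 = -204)
j = -1/17807 (j = 1/(-17603 - 204) = 1/(-17807) = -1/17807 ≈ -5.6158e-5)
1/j = 1/(-1/17807) = -17807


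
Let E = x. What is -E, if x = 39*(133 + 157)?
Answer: -11310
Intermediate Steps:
x = 11310 (x = 39*290 = 11310)
E = 11310
-E = -1*11310 = -11310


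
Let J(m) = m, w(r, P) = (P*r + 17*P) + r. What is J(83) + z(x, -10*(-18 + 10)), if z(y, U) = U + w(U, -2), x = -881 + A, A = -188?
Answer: 49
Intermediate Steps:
w(r, P) = r + 17*P + P*r (w(r, P) = (17*P + P*r) + r = r + 17*P + P*r)
x = -1069 (x = -881 - 188 = -1069)
z(y, U) = -34 (z(y, U) = U + (U + 17*(-2) - 2*U) = U + (U - 34 - 2*U) = U + (-34 - U) = -34)
J(83) + z(x, -10*(-18 + 10)) = 83 - 34 = 49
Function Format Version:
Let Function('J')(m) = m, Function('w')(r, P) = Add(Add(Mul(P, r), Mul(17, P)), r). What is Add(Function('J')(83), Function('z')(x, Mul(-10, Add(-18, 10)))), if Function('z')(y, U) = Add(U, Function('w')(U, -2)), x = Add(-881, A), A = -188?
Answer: 49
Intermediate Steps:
Function('w')(r, P) = Add(r, Mul(17, P), Mul(P, r)) (Function('w')(r, P) = Add(Add(Mul(17, P), Mul(P, r)), r) = Add(r, Mul(17, P), Mul(P, r)))
x = -1069 (x = Add(-881, -188) = -1069)
Function('z')(y, U) = -34 (Function('z')(y, U) = Add(U, Add(U, Mul(17, -2), Mul(-2, U))) = Add(U, Add(U, -34, Mul(-2, U))) = Add(U, Add(-34, Mul(-1, U))) = -34)
Add(Function('J')(83), Function('z')(x, Mul(-10, Add(-18, 10)))) = Add(83, -34) = 49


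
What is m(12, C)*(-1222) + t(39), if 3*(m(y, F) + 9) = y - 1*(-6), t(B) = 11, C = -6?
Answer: 3677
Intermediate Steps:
m(y, F) = -7 + y/3 (m(y, F) = -9 + (y - 1*(-6))/3 = -9 + (y + 6)/3 = -9 + (6 + y)/3 = -9 + (2 + y/3) = -7 + y/3)
m(12, C)*(-1222) + t(39) = (-7 + (⅓)*12)*(-1222) + 11 = (-7 + 4)*(-1222) + 11 = -3*(-1222) + 11 = 3666 + 11 = 3677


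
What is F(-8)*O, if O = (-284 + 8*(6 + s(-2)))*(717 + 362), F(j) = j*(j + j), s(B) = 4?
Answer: -28174848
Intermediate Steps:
F(j) = 2*j² (F(j) = j*(2*j) = 2*j²)
O = -220116 (O = (-284 + 8*(6 + 4))*(717 + 362) = (-284 + 8*10)*1079 = (-284 + 80)*1079 = -204*1079 = -220116)
F(-8)*O = (2*(-8)²)*(-220116) = (2*64)*(-220116) = 128*(-220116) = -28174848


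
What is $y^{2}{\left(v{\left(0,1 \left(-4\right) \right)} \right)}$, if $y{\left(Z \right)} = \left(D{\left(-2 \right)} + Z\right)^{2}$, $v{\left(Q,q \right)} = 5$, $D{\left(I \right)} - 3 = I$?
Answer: $1296$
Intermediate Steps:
$D{\left(I \right)} = 3 + I$
$y{\left(Z \right)} = \left(1 + Z\right)^{2}$ ($y{\left(Z \right)} = \left(\left(3 - 2\right) + Z\right)^{2} = \left(1 + Z\right)^{2}$)
$y^{2}{\left(v{\left(0,1 \left(-4\right) \right)} \right)} = \left(\left(1 + 5\right)^{2}\right)^{2} = \left(6^{2}\right)^{2} = 36^{2} = 1296$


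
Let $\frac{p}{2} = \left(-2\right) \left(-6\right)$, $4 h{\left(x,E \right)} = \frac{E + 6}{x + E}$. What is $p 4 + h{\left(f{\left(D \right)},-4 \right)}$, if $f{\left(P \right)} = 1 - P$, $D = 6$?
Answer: $\frac{1727}{18} \approx 95.944$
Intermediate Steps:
$h{\left(x,E \right)} = \frac{6 + E}{4 \left(E + x\right)}$ ($h{\left(x,E \right)} = \frac{\left(E + 6\right) \frac{1}{x + E}}{4} = \frac{\left(6 + E\right) \frac{1}{E + x}}{4} = \frac{\frac{1}{E + x} \left(6 + E\right)}{4} = \frac{6 + E}{4 \left(E + x\right)}$)
$p = 24$ ($p = 2 \left(\left(-2\right) \left(-6\right)\right) = 2 \cdot 12 = 24$)
$p 4 + h{\left(f{\left(D \right)},-4 \right)} = 24 \cdot 4 + \frac{6 - 4}{4 \left(-4 + \left(1 - 6\right)\right)} = 96 + \frac{1}{4} \frac{1}{-4 + \left(1 - 6\right)} 2 = 96 + \frac{1}{4} \frac{1}{-4 - 5} \cdot 2 = 96 + \frac{1}{4} \frac{1}{-9} \cdot 2 = 96 + \frac{1}{4} \left(- \frac{1}{9}\right) 2 = 96 - \frac{1}{18} = \frac{1727}{18}$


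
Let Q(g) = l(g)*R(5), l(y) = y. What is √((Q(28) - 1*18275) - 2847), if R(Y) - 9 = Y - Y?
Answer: I*√20870 ≈ 144.46*I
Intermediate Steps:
R(Y) = 9 (R(Y) = 9 + (Y - Y) = 9 + 0 = 9)
Q(g) = 9*g (Q(g) = g*9 = 9*g)
√((Q(28) - 1*18275) - 2847) = √((9*28 - 1*18275) - 2847) = √((252 - 18275) - 2847) = √(-18023 - 2847) = √(-20870) = I*√20870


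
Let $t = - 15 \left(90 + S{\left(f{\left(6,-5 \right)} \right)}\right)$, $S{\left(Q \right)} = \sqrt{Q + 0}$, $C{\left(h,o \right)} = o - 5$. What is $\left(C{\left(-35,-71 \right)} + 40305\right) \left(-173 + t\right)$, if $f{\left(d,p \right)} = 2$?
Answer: $-61268767 - 603435 \sqrt{2} \approx -6.2122 \cdot 10^{7}$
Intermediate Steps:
$C{\left(h,o \right)} = -5 + o$ ($C{\left(h,o \right)} = o - 5 = -5 + o$)
$S{\left(Q \right)} = \sqrt{Q}$
$t = -1350 - 15 \sqrt{2}$ ($t = - 15 \left(90 + \sqrt{2}\right) = -1350 - 15 \sqrt{2} \approx -1371.2$)
$\left(C{\left(-35,-71 \right)} + 40305\right) \left(-173 + t\right) = \left(\left(-5 - 71\right) + 40305\right) \left(-173 - \left(1350 + 15 \sqrt{2}\right)\right) = \left(-76 + 40305\right) \left(-1523 - 15 \sqrt{2}\right) = 40229 \left(-1523 - 15 \sqrt{2}\right) = -61268767 - 603435 \sqrt{2}$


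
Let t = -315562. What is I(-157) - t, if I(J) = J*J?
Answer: 340211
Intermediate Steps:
I(J) = J²
I(-157) - t = (-157)² - 1*(-315562) = 24649 + 315562 = 340211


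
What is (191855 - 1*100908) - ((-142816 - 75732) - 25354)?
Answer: 334849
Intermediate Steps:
(191855 - 1*100908) - ((-142816 - 75732) - 25354) = (191855 - 100908) - (-218548 - 25354) = 90947 - 1*(-243902) = 90947 + 243902 = 334849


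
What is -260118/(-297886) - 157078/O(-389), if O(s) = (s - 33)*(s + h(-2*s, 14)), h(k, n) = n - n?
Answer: -1022721616/12225092497 ≈ -0.083658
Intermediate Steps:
h(k, n) = 0
O(s) = s*(-33 + s) (O(s) = (s - 33)*(s + 0) = (-33 + s)*s = s*(-33 + s))
-260118/(-297886) - 157078/O(-389) = -260118/(-297886) - 157078*(-1/(389*(-33 - 389))) = -260118*(-1/297886) - 157078/((-389*(-422))) = 130059/148943 - 157078/164158 = 130059/148943 - 157078*1/164158 = 130059/148943 - 78539/82079 = -1022721616/12225092497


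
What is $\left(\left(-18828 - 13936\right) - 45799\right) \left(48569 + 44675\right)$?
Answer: $-7325528372$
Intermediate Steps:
$\left(\left(-18828 - 13936\right) - 45799\right) \left(48569 + 44675\right) = \left(\left(-18828 - 13936\right) - 45799\right) 93244 = \left(-32764 - 45799\right) 93244 = \left(-78563\right) 93244 = -7325528372$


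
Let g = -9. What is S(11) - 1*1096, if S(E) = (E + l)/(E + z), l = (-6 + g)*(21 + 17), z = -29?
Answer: -19169/18 ≈ -1064.9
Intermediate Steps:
l = -570 (l = (-6 - 9)*(21 + 17) = -15*38 = -570)
S(E) = (-570 + E)/(-29 + E) (S(E) = (E - 570)/(E - 29) = (-570 + E)/(-29 + E))
S(11) - 1*1096 = (-570 + 11)/(-29 + 11) - 1*1096 = -559/(-18) - 1096 = -1/18*(-559) - 1096 = 559/18 - 1096 = -19169/18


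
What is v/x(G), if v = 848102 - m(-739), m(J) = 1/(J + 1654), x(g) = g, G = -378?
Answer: -110859047/49410 ≈ -2243.7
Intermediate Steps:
m(J) = 1/(1654 + J)
v = 776013329/915 (v = 848102 - 1/(1654 - 739) = 848102 - 1/915 = 776013329/915 ≈ 8.4810e+5)
v/x(G) = (776013329/915)/(-378) = (776013329/915)*(-1/378) = -110859047/49410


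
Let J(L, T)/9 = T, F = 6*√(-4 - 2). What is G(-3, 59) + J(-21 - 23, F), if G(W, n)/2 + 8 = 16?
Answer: 16 + 54*I*√6 ≈ 16.0 + 132.27*I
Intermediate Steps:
G(W, n) = 16 (G(W, n) = -16 + 2*16 = -16 + 32 = 16)
F = 6*I*√6 (F = 6*√(-6) = 6*(I*√6) = 6*I*√6 ≈ 14.697*I)
J(L, T) = 9*T
G(-3, 59) + J(-21 - 23, F) = 16 + 9*(6*I*√6) = 16 + 54*I*√6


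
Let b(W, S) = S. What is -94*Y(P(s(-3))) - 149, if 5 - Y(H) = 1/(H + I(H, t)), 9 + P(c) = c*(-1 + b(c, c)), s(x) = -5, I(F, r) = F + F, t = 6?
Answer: -38903/63 ≈ -617.51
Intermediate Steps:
I(F, r) = 2*F
P(c) = -9 + c*(-1 + c)
Y(H) = 5 - 1/(3*H) (Y(H) = 5 - 1/(H + 2*H) = 5 - 1/(3*H))
-94*Y(P(s(-3))) - 149 = -94*(5 - 1/(3*(-9 + (-5)**2 - 1*(-5)))) - 149 = -94*(5 - 1/(3*(-9 + 25 + 5))) - 149 = -94*(5 - 1/3/21) - 149 = -94*(5 - 1/3*1/21) - 149 = -94*(5 - 1/63) - 149 = -94*314/63 - 149 = -29516/63 - 149 = -38903/63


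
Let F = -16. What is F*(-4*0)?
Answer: 0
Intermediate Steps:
F*(-4*0) = -(-64)*0 = -16*0 = 0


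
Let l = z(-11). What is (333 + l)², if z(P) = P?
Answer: 103684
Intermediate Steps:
l = -11
(333 + l)² = (333 - 11)² = 322² = 103684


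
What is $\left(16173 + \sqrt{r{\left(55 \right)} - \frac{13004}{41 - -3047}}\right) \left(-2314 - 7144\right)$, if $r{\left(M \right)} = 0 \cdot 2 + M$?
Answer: $-152964234 - \frac{4729 \sqrt{7567337}}{193} \approx -1.5303 \cdot 10^{8}$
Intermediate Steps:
$r{\left(M \right)} = M$ ($r{\left(M \right)} = 0 + M = M$)
$\left(16173 + \sqrt{r{\left(55 \right)} - \frac{13004}{41 - -3047}}\right) \left(-2314 - 7144\right) = \left(16173 + \sqrt{55 - \frac{13004}{41 - -3047}}\right) \left(-2314 - 7144\right) = \left(16173 + \sqrt{55 - \frac{13004}{41 + 3047}}\right) \left(-9458\right) = \left(16173 + \sqrt{55 - \frac{13004}{3088}}\right) \left(-9458\right) = \left(16173 + \sqrt{55 - \frac{3251}{772}}\right) \left(-9458\right) = \left(16173 + \sqrt{\frac{39209}{772}}\right) \left(-9458\right) = \left(16173 + \frac{\sqrt{7567337}}{386}\right) \left(-9458\right) = -152964234 - \frac{4729 \sqrt{7567337}}{193}$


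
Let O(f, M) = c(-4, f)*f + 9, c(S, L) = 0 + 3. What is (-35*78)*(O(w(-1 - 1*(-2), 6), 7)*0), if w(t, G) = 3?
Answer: 0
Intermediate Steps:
c(S, L) = 3
O(f, M) = 9 + 3*f (O(f, M) = 3*f + 9 = 9 + 3*f)
(-35*78)*(O(w(-1 - 1*(-2), 6), 7)*0) = (-35*78)*((9 + 3*3)*0) = -2730*(9 + 9)*0 = -49140*0 = -2730*0 = 0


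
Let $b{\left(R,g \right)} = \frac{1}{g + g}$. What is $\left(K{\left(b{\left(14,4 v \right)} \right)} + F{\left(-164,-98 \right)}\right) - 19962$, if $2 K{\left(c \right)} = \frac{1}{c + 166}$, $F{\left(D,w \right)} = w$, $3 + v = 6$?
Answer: $- \frac{79939088}{3985} \approx -20060.0$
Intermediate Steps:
$v = 3$ ($v = -3 + 6 = 3$)
$b{\left(R,g \right)} = \frac{1}{2 g}$
$K{\left(c \right)} = \frac{1}{2 \left(166 + c\right)}$ ($K{\left(c \right)} = \frac{1}{2 \left(c + 166\right)} = \frac{1}{2 \left(166 + c\right)}$)
$\left(K{\left(b{\left(14,4 v \right)} \right)} + F{\left(-164,-98 \right)}\right) - 19962 = \left(\frac{1}{2 \left(166 + \frac{1}{2 \cdot 4 \cdot 3}\right)} - 98\right) - 19962 = \left(\frac{1}{2 \left(166 + \frac{1}{2 \cdot 12}\right)} - 98\right) - 19962 = \left(\frac{1}{2 \left(166 + \frac{1}{2} \cdot \frac{1}{12}\right)} - 98\right) - 19962 = \left(\frac{1}{2 \left(166 + \frac{1}{24}\right)} - 98\right) - 19962 = \left(\frac{1}{2 \cdot \frac{3985}{24}} - 98\right) - 19962 = \left(\frac{1}{2} \cdot \frac{24}{3985} - 98\right) - 19962 = \left(\frac{12}{3985} - 98\right) - 19962 = - \frac{390518}{3985} - 19962 = - \frac{79939088}{3985}$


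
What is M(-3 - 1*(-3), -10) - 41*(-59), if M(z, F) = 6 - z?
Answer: 2425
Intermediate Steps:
M(-3 - 1*(-3), -10) - 41*(-59) = (6 - (-3 - 1*(-3))) - 41*(-59) = (6 - (-3 + 3)) + 2419 = (6 - 1*0) + 2419 = (6 + 0) + 2419 = 6 + 2419 = 2425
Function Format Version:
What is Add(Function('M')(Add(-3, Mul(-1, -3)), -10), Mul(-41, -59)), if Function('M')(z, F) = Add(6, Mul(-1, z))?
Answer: 2425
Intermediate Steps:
Add(Function('M')(Add(-3, Mul(-1, -3)), -10), Mul(-41, -59)) = Add(Add(6, Mul(-1, Add(-3, Mul(-1, -3)))), Mul(-41, -59)) = Add(Add(6, Mul(-1, Add(-3, 3))), 2419) = Add(Add(6, Mul(-1, 0)), 2419) = Add(Add(6, 0), 2419) = Add(6, 2419) = 2425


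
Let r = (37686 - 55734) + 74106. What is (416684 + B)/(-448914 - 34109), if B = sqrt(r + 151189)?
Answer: -416684/483023 - sqrt(207247)/483023 ≈ -0.86360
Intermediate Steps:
r = 56058 (r = -18048 + 74106 = 56058)
B = sqrt(207247) (B = sqrt(56058 + 151189) = sqrt(207247) ≈ 455.24)
(416684 + B)/(-448914 - 34109) = (416684 + sqrt(207247))/(-448914 - 34109) = (416684 + sqrt(207247))/(-483023) = (416684 + sqrt(207247))*(-1/483023) = -416684/483023 - sqrt(207247)/483023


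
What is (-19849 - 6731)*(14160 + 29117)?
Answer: -1150302660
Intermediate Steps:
(-19849 - 6731)*(14160 + 29117) = -26580*43277 = -1150302660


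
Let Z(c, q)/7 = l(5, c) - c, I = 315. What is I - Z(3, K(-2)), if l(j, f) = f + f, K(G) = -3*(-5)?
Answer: 294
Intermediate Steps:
K(G) = 15
l(j, f) = 2*f
Z(c, q) = 7*c (Z(c, q) = 7*(2*c - c) = 7*c)
I - Z(3, K(-2)) = 315 - 7*3 = 315 - 1*21 = 315 - 21 = 294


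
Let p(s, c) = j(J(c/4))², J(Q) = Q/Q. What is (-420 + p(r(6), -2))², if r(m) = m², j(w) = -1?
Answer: 175561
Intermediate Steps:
J(Q) = 1
p(s, c) = 1 (p(s, c) = (-1)² = 1)
(-420 + p(r(6), -2))² = (-420 + 1)² = (-419)² = 175561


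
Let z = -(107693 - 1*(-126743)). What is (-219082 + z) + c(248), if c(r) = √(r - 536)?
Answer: -453518 + 12*I*√2 ≈ -4.5352e+5 + 16.971*I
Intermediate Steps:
z = -234436 (z = -(107693 + 126743) = -1*234436 = -234436)
c(r) = √(-536 + r)
(-219082 + z) + c(248) = (-219082 - 234436) + √(-536 + 248) = -453518 + √(-288) = -453518 + 12*I*√2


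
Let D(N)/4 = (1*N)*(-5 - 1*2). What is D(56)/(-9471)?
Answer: 224/1353 ≈ 0.16556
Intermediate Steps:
D(N) = -28*N (D(N) = 4*((1*N)*(-5 - 1*2)) = 4*(N*(-5 - 2)) = 4*(N*(-7)) = 4*(-7*N) = -28*N)
D(56)/(-9471) = -28*56/(-9471) = -1568*(-1/9471) = 224/1353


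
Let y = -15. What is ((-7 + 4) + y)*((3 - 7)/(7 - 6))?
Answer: 72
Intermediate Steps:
((-7 + 4) + y)*((3 - 7)/(7 - 6)) = ((-7 + 4) - 15)*((3 - 7)/(7 - 6)) = (-3 - 15)*(-4/1) = -(-72) = -18*(-4) = 72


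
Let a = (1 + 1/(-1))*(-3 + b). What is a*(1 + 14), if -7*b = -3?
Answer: 0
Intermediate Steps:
b = 3/7 (b = -1/7*(-3) = 3/7 ≈ 0.42857)
a = 0 (a = (1 + 1/(-1))*(-3 + 3/7) = (1 - 1)*(-18/7) = 0*(-18/7) = 0)
a*(1 + 14) = 0*(1 + 14) = 0*15 = 0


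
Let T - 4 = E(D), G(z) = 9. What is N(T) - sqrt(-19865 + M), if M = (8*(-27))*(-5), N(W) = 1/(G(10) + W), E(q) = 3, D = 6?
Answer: 1/16 - 17*I*sqrt(65) ≈ 0.0625 - 137.06*I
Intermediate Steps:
T = 7 (T = 4 + 3 = 7)
N(W) = 1/(9 + W)
M = 1080 (M = -216*(-5) = 1080)
N(T) - sqrt(-19865 + M) = 1/(9 + 7) - sqrt(-19865 + 1080) = 1/16 - sqrt(-18785) = 1/16 - 17*I*sqrt(65)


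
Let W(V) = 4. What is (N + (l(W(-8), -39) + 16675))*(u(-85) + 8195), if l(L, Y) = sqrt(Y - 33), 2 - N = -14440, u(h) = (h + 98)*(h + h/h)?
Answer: 221024051 + 42618*I*sqrt(2) ≈ 2.2102e+8 + 60271.0*I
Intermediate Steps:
u(h) = (1 + h)*(98 + h) (u(h) = (98 + h)*(h + 1) = (98 + h)*(1 + h) = (1 + h)*(98 + h))
N = 14442 (N = 2 - 1*(-14440) = 2 + 14440 = 14442)
l(L, Y) = sqrt(-33 + Y)
(N + (l(W(-8), -39) + 16675))*(u(-85) + 8195) = (14442 + (sqrt(-33 - 39) + 16675))*((98 + (-85)**2 + 99*(-85)) + 8195) = (14442 + (sqrt(-72) + 16675))*((98 + 7225 - 8415) + 8195) = (14442 + (6*I*sqrt(2) + 16675))*(-1092 + 8195) = (14442 + (16675 + 6*I*sqrt(2)))*7103 = (31117 + 6*I*sqrt(2))*7103 = 221024051 + 42618*I*sqrt(2)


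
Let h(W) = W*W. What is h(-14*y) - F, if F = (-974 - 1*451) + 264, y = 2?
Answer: 1945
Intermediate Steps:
F = -1161 (F = (-974 - 451) + 264 = -1425 + 264 = -1161)
h(W) = W²
h(-14*y) - F = (-14*2)² - 1*(-1161) = (-28)² + 1161 = 784 + 1161 = 1945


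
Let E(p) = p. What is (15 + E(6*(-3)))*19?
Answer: -57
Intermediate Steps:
(15 + E(6*(-3)))*19 = (15 + 6*(-3))*19 = (15 - 18)*19 = -3*19 = -57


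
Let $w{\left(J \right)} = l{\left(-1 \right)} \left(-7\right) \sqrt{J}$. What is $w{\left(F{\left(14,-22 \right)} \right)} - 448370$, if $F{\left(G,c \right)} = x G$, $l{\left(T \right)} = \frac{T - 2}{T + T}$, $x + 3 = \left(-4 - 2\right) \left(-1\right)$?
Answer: $-448370 - \frac{21 \sqrt{42}}{2} \approx -4.4844 \cdot 10^{5}$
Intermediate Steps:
$x = 3$ ($x = -3 + \left(-4 - 2\right) \left(-1\right) = -3 - -6 = -3 + 6 = 3$)
$l{\left(T \right)} = \frac{-2 + T}{2 T}$
$F{\left(G,c \right)} = 3 G$
$w{\left(J \right)} = - \frac{21 \sqrt{J}}{2}$ ($w{\left(J \right)} = \frac{-2 - 1}{2 \left(-1\right)} \left(-7\right) \sqrt{J} = \frac{1}{2} \left(-1\right) \left(-3\right) \left(-7\right) \sqrt{J} = \frac{3}{2} \left(-7\right) \sqrt{J} = - \frac{21 \sqrt{J}}{2}$)
$w{\left(F{\left(14,-22 \right)} \right)} - 448370 = - \frac{21 \sqrt{3 \cdot 14}}{2} - 448370 = - \frac{21 \sqrt{42}}{2} - 448370 = -448370 - \frac{21 \sqrt{42}}{2}$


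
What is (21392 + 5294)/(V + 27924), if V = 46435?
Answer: 26686/74359 ≈ 0.35888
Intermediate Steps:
(21392 + 5294)/(V + 27924) = (21392 + 5294)/(46435 + 27924) = 26686/74359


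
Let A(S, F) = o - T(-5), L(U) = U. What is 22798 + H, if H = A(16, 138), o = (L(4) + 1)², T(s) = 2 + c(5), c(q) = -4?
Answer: 22825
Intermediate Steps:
T(s) = -2 (T(s) = 2 - 4 = -2)
o = 25 (o = (4 + 1)² = 5² = 25)
A(S, F) = 27 (A(S, F) = 25 - 1*(-2) = 25 + 2 = 27)
H = 27
22798 + H = 22798 + 27 = 22825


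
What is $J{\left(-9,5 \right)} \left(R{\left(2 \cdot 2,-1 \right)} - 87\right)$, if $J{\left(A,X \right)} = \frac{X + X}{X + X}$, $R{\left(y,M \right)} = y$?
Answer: $-83$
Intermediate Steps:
$J{\left(A,X \right)} = 1$ ($J{\left(A,X \right)} = \frac{2 X}{2 X} = 2 X \frac{1}{2 X} = 1$)
$J{\left(-9,5 \right)} \left(R{\left(2 \cdot 2,-1 \right)} - 87\right) = 1 \left(2 \cdot 2 - 87\right) = 1 \left(4 - 87\right) = 1 \left(-83\right) = -83$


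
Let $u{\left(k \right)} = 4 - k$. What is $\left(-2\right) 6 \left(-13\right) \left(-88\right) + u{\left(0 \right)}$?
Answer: $-13724$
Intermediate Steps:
$\left(-2\right) 6 \left(-13\right) \left(-88\right) + u{\left(0 \right)} = \left(-2\right) 6 \left(-13\right) \left(-88\right) + \left(4 - 0\right) = \left(-12\right) \left(-13\right) \left(-88\right) + \left(4 + 0\right) = 156 \left(-88\right) + 4 = -13728 + 4 = -13724$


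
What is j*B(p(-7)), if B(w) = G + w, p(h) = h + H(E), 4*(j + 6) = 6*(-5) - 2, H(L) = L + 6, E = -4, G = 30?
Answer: -350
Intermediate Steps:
H(L) = 6 + L
j = -14 (j = -6 + (6*(-5) - 2)/4 = -6 + (-30 - 2)/4 = -6 + (1/4)*(-32) = -6 - 8 = -14)
p(h) = 2 + h (p(h) = h + (6 - 4) = h + 2 = 2 + h)
B(w) = 30 + w
j*B(p(-7)) = -14*(30 + (2 - 7)) = -14*(30 - 5) = -14*25 = -350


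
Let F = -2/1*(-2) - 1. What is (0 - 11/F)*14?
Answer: -154/3 ≈ -51.333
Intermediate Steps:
F = 3 (F = -2*1*(-2) - 1 = -2*(-2) - 1 = 4 - 1 = 3)
(0 - 11/F)*14 = (0 - 11/3)*14 = -11/3*14 = -154/3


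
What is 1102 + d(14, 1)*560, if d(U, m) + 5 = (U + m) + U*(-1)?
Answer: -1138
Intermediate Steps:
d(U, m) = -5 + m (d(U, m) = -5 + ((U + m) + U*(-1)) = -5 + ((U + m) - U) = -5 + m)
1102 + d(14, 1)*560 = 1102 + (-5 + 1)*560 = 1102 - 4*560 = 1102 - 2240 = -1138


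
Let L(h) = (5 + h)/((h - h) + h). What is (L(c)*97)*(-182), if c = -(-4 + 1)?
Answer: -141232/3 ≈ -47077.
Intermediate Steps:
c = 3 (c = -1*(-3) = 3)
L(h) = (5 + h)/h (L(h) = (5 + h)/(0 + h) = (5 + h)/h)
(L(c)*97)*(-182) = (((5 + 3)/3)*97)*(-182) = (((1/3)*8)*97)*(-182) = ((8/3)*97)*(-182) = (776/3)*(-182) = -141232/3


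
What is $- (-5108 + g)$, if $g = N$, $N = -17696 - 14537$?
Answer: $37341$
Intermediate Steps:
$N = -32233$
$g = -32233$
$- (-5108 + g) = - (-5108 - 32233) = \left(-1\right) \left(-37341\right) = 37341$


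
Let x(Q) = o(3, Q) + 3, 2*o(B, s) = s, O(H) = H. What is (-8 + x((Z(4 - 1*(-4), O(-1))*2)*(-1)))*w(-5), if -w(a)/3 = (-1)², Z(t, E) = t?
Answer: 39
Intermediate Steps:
o(B, s) = s/2
w(a) = -3 (w(a) = -3*(-1)² = -3*1 = -3)
x(Q) = 3 + Q/2 (x(Q) = Q/2 + 3 = 3 + Q/2)
(-8 + x((Z(4 - 1*(-4), O(-1))*2)*(-1)))*w(-5) = (-8 + (3 + (((4 - 1*(-4))*2)*(-1))/2))*(-3) = (-8 + (3 + (((4 + 4)*2)*(-1))/2))*(-3) = (-8 + (3 + ((8*2)*(-1))/2))*(-3) = (-8 + (3 + (16*(-1))/2))*(-3) = (-8 + (3 + (½)*(-16)))*(-3) = (-8 + (3 - 8))*(-3) = (-8 - 5)*(-3) = -13*(-3) = 39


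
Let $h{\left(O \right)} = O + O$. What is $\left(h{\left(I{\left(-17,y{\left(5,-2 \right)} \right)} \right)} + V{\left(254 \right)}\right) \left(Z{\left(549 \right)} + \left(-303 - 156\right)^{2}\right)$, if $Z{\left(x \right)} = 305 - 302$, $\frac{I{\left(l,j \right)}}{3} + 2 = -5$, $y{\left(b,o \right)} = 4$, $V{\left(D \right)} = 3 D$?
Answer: $151692480$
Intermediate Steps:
$I{\left(l,j \right)} = -21$ ($I{\left(l,j \right)} = -6 + 3 \left(-5\right) = -6 - 15 = -21$)
$h{\left(O \right)} = 2 O$
$Z{\left(x \right)} = 3$
$\left(h{\left(I{\left(-17,y{\left(5,-2 \right)} \right)} \right)} + V{\left(254 \right)}\right) \left(Z{\left(549 \right)} + \left(-303 - 156\right)^{2}\right) = \left(2 \left(-21\right) + 3 \cdot 254\right) \left(3 + \left(-303 - 156\right)^{2}\right) = \left(-42 + 762\right) \left(3 + \left(-459\right)^{2}\right) = 720 \left(3 + 210681\right) = 720 \cdot 210684 = 151692480$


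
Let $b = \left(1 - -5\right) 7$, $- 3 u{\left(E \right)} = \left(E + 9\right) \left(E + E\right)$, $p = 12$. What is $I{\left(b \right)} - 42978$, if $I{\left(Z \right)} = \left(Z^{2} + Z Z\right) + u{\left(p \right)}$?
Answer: $-39618$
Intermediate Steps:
$u{\left(E \right)} = - \frac{2 E \left(9 + E\right)}{3}$ ($u{\left(E \right)} = - \frac{\left(E + 9\right) \left(E + E\right)}{3} = - \frac{\left(9 + E\right) 2 E}{3} = - \frac{2 E \left(9 + E\right)}{3}$)
$b = 42$ ($b = \left(1 + 5\right) 7 = 6 \cdot 7 = 42$)
$I{\left(Z \right)} = -168 + 2 Z^{2}$ ($I{\left(Z \right)} = \left(Z^{2} + Z Z\right) - 8 \left(9 + 12\right) = \left(Z^{2} + Z^{2}\right) - 8 \cdot 21 = 2 Z^{2} - 168 = -168 + 2 Z^{2}$)
$I{\left(b \right)} - 42978 = \left(-168 + 2 \cdot 42^{2}\right) - 42978 = \left(-168 + 2 \cdot 1764\right) - 42978 = \left(-168 + 3528\right) - 42978 = 3360 - 42978 = -39618$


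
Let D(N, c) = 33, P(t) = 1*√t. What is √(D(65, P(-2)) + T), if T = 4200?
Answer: √4233 ≈ 65.062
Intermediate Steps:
P(t) = √t
√(D(65, P(-2)) + T) = √(33 + 4200) = √4233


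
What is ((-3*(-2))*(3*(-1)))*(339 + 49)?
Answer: -6984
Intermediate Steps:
((-3*(-2))*(3*(-1)))*(339 + 49) = (6*(-3))*388 = -18*388 = -6984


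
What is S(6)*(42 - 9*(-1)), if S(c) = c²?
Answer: 1836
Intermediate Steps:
S(6)*(42 - 9*(-1)) = 6²*(42 - 9*(-1)) = 36*(42 + 9) = 36*51 = 1836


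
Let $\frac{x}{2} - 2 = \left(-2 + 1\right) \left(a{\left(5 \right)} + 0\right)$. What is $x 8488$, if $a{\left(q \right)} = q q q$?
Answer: $-2088048$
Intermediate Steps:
$a{\left(q \right)} = q^{3}$ ($a{\left(q \right)} = q^{2} q = q^{3}$)
$x = -246$ ($x = 4 + 2 \left(-2 + 1\right) \left(5^{3} + 0\right) = 4 + 2 \left(- (125 + 0)\right) = 4 + 2 \left(\left(-1\right) 125\right) = 4 + 2 \left(-125\right) = 4 - 250 = -246$)
$x 8488 = \left(-246\right) 8488 = -2088048$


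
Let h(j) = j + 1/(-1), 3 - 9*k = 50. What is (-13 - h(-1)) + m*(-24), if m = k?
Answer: 343/3 ≈ 114.33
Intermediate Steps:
k = -47/9 (k = ⅓ - ⅑*50 = ⅓ - 50/9 = -47/9 ≈ -5.2222)
m = -47/9 ≈ -5.2222
h(j) = -1 + j (h(j) = j - 1 = -1 + j)
(-13 - h(-1)) + m*(-24) = (-13 - (-1 - 1)) - 47/9*(-24) = (-13 - 1*(-2)) + 376/3 = (-13 + 2) + 376/3 = -11 + 376/3 = 343/3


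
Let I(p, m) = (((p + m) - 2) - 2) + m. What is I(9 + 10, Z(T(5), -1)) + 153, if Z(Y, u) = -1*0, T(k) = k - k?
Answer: 168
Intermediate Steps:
T(k) = 0
Z(Y, u) = 0
I(p, m) = -4 + p + 2*m (I(p, m) = (((m + p) - 2) - 2) + m = ((-2 + m + p) - 2) + m = (-4 + m + p) + m = -4 + p + 2*m)
I(9 + 10, Z(T(5), -1)) + 153 = (-4 + (9 + 10) + 2*0) + 153 = (-4 + 19 + 0) + 153 = 15 + 153 = 168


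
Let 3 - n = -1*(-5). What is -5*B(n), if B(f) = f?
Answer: 10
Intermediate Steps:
n = -2 (n = 3 - (-1)*(-5) = 3 - 1*5 = 3 - 5 = -2)
-5*B(n) = -5*(-2) = 10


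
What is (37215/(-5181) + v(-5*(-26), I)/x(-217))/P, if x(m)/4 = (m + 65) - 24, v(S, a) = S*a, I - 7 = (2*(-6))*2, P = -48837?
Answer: 223475/2698927968 ≈ 8.2801e-5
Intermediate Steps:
I = -17 (I = 7 + (2*(-6))*2 = 7 - 12*2 = 7 - 24 = -17)
x(m) = 164 + 4*m (x(m) = 4*((m + 65) - 24) = 4*((65 + m) - 24) = 4*(41 + m) = 164 + 4*m)
(37215/(-5181) + v(-5*(-26), I)/x(-217))/P = (37215/(-5181) + (-5*(-26)*(-17))/(164 + 4*(-217)))/(-48837) = (37215*(-1/5181) + (130*(-17))/(164 - 868))*(-1/48837) = (-12405/1727 - 2210/(-704))*(-1/48837) = (-12405/1727 - 2210*(-1/704))*(-1/48837) = (-12405/1727 + 1105/352)*(-1/48837) = -223475/55264*(-1/48837) = 223475/2698927968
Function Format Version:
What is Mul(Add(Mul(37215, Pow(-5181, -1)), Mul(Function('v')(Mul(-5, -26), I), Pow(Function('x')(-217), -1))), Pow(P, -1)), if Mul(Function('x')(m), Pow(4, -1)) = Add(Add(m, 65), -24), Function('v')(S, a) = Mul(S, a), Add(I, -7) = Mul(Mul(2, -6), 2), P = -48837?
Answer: Rational(223475, 2698927968) ≈ 8.2801e-5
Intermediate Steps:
I = -17 (I = Add(7, Mul(Mul(2, -6), 2)) = Add(7, Mul(-12, 2)) = Add(7, -24) = -17)
Function('x')(m) = Add(164, Mul(4, m)) (Function('x')(m) = Mul(4, Add(Add(m, 65), -24)) = Mul(4, Add(Add(65, m), -24)) = Mul(4, Add(41, m)) = Add(164, Mul(4, m)))
Mul(Add(Mul(37215, Pow(-5181, -1)), Mul(Function('v')(Mul(-5, -26), I), Pow(Function('x')(-217), -1))), Pow(P, -1)) = Mul(Add(Mul(37215, Pow(-5181, -1)), Mul(Mul(Mul(-5, -26), -17), Pow(Add(164, Mul(4, -217)), -1))), Pow(-48837, -1)) = Mul(Add(Mul(37215, Rational(-1, 5181)), Mul(Mul(130, -17), Pow(Add(164, -868), -1))), Rational(-1, 48837)) = Mul(Add(Rational(-12405, 1727), Mul(-2210, Pow(-704, -1))), Rational(-1, 48837)) = Mul(Add(Rational(-12405, 1727), Mul(-2210, Rational(-1, 704))), Rational(-1, 48837)) = Mul(Add(Rational(-12405, 1727), Rational(1105, 352)), Rational(-1, 48837)) = Mul(Rational(-223475, 55264), Rational(-1, 48837)) = Rational(223475, 2698927968)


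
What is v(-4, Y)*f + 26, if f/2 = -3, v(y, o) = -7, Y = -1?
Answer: 68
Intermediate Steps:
f = -6 (f = 2*(-3) = -6)
v(-4, Y)*f + 26 = -7*(-6) + 26 = 42 + 26 = 68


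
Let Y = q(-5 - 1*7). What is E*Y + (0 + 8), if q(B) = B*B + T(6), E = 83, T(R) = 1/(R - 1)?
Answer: 59883/5 ≈ 11977.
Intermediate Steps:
T(R) = 1/(-1 + R)
q(B) = 1/5 + B**2 (q(B) = B*B + 1/(-1 + 6) = B**2 + 1/5 = 1/5 + B**2)
Y = 721/5 (Y = 1/5 + (-5 - 1*7)**2 = 1/5 + (-5 - 7)**2 = 1/5 + (-12)**2 = 1/5 + 144 = 721/5 ≈ 144.20)
E*Y + (0 + 8) = 83*(721/5) + (0 + 8) = 59843/5 + 8 = 59883/5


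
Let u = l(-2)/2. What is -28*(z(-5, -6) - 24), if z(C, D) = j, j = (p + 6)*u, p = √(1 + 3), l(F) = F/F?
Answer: 560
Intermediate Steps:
l(F) = 1
p = 2 (p = √4 = 2)
u = ½ (u = 1/2 = 1*(½) = ½ ≈ 0.50000)
j = 4 (j = (2 + 6)*(½) = 8*(½) = 4)
z(C, D) = 4
-28*(z(-5, -6) - 24) = -28*(4 - 24) = -28*(-20) = 560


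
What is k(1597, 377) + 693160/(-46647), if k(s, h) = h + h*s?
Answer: 28101605402/46647 ≈ 6.0243e+5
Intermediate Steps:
k(1597, 377) + 693160/(-46647) = 377*(1 + 1597) + 693160/(-46647) = 377*1598 + 693160*(-1/46647) = 602446 - 693160/46647 = 28101605402/46647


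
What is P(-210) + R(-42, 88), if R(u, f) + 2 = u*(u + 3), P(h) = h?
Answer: 1426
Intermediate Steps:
R(u, f) = -2 + u*(3 + u) (R(u, f) = -2 + u*(u + 3) = -2 + u*(3 + u))
P(-210) + R(-42, 88) = -210 + (-2 + (-42)**2 + 3*(-42)) = -210 + (-2 + 1764 - 126) = -210 + 1636 = 1426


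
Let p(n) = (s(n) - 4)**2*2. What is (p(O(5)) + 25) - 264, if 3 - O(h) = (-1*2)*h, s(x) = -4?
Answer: -111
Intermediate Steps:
O(h) = 3 + 2*h (O(h) = 3 - (-1*2)*h = 3 - (-2)*h = 3 + 2*h)
p(n) = 128 (p(n) = (-4 - 4)**2*2 = (-8)**2*2 = 64*2 = 128)
(p(O(5)) + 25) - 264 = (128 + 25) - 264 = 153 - 264 = -111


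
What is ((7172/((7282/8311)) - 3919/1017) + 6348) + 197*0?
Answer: 4891056569/336627 ≈ 14530.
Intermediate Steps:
((7172/((7282/8311)) - 3919/1017) + 6348) + 197*0 = ((7172/((7282*(1/8311))) - 3919*1/1017) + 6348) + 0 = ((7172/(7282/8311) - 3919/1017) + 6348) + 0 = ((7172*(8311/7282) - 3919/1017) + 6348) + 0 = ((2709386/331 - 3919/1017) + 6348) + 0 = (2754148373/336627 + 6348) + 0 = 4891056569/336627 + 0 = 4891056569/336627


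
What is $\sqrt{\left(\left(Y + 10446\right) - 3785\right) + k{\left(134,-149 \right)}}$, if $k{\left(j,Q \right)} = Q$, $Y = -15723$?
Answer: $i \sqrt{9211} \approx 95.974 i$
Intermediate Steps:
$\sqrt{\left(\left(Y + 10446\right) - 3785\right) + k{\left(134,-149 \right)}} = \sqrt{\left(\left(-15723 + 10446\right) - 3785\right) - 149} = \sqrt{\left(-5277 - 3785\right) - 149} = \sqrt{-9062 - 149} = \sqrt{-9211} = i \sqrt{9211}$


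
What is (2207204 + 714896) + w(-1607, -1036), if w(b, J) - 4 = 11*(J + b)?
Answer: 2893031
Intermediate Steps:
w(b, J) = 4 + 11*J + 11*b (w(b, J) = 4 + 11*(J + b) = 4 + (11*J + 11*b) = 4 + 11*J + 11*b)
(2207204 + 714896) + w(-1607, -1036) = (2207204 + 714896) + (4 + 11*(-1036) + 11*(-1607)) = 2922100 + (4 - 11396 - 17677) = 2922100 - 29069 = 2893031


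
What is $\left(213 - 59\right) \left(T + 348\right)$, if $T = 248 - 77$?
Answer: $79926$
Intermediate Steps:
$T = 171$ ($T = 248 - 77 = 171$)
$\left(213 - 59\right) \left(T + 348\right) = \left(213 - 59\right) \left(171 + 348\right) = 154 \cdot 519 = 79926$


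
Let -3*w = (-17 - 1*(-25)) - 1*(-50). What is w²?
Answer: 3364/9 ≈ 373.78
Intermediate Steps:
w = -58/3 (w = -((-17 - 1*(-25)) - 1*(-50))/3 = -((-17 + 25) + 50)/3 = -(8 + 50)/3 = -⅓*58 = -58/3 ≈ -19.333)
w² = (-58/3)² = 3364/9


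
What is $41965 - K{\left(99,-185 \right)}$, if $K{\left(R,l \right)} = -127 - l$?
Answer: $41907$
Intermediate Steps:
$41965 - K{\left(99,-185 \right)} = 41965 - \left(-127 - -185\right) = 41965 - \left(-127 + 185\right) = 41965 - 58 = 41907$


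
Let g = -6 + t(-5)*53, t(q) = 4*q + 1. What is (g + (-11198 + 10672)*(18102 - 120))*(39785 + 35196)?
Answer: -709286143645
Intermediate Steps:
t(q) = 1 + 4*q
g = -1013 (g = -6 + (1 + 4*(-5))*53 = -6 + (1 - 20)*53 = -6 - 19*53 = -6 - 1007 = -1013)
(g + (-11198 + 10672)*(18102 - 120))*(39785 + 35196) = (-1013 + (-11198 + 10672)*(18102 - 120))*(39785 + 35196) = (-1013 - 526*17982)*74981 = (-1013 - 9458532)*74981 = -9459545*74981 = -709286143645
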